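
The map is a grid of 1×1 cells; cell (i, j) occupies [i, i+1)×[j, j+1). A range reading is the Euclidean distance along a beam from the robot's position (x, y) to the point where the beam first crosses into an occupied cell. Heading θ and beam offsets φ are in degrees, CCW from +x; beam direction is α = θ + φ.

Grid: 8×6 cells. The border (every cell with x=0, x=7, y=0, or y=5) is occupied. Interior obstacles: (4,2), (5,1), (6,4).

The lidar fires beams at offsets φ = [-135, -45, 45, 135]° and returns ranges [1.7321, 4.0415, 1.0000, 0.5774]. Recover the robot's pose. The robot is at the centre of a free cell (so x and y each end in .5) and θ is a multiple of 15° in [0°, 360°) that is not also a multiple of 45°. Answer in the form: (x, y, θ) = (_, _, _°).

Enumerate (i+0.5, j+0.5, θ) over the 21 free cells and 16 admissible headings. For each, cast all 4 beams and compare to the given ranges.
  (6.5, 2.5, 105°): beam 1 = 0.5774 ≠ 1.7321 ✗
  (4.5, 1.5, 240°): beam 1 = 0.5176 ≠ 1.7321 ✗
  (5.5, 4.5, 75°): beam 1 = 3.0000 ≠ 1.7321 ✗
  (1.5, 3.5, 285°): beam 1 = 0.5774 ≠ 1.7321 ✗
  …
  (2.5, 4.5, 345°): r_1=1.7321, r_2=4.0415, r_3=1.0000, r_4=0.5774 — all match ✓
Only this pose fits every beam.

(x, y, θ) = (2.5, 4.5, 345°)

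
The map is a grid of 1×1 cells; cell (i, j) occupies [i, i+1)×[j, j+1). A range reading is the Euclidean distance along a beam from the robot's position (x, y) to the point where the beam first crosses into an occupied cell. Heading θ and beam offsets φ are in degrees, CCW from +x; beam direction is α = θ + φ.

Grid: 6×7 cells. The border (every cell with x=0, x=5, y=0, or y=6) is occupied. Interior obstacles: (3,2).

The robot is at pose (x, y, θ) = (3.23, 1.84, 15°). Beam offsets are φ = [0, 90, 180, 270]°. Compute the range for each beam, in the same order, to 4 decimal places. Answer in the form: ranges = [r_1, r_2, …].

ranges = [0.6182, 0.1656, 2.3087, 0.8696]

beam 1: φ=0°, α=15°
  cosα=0.9659 sinα=0.2588 | (3,1) | tMaxX 0.7972 tMaxY 0.6182 | tΔX 1.0353 tΔY 3.8637
    t=0.6182 [y] (3,2) — stop
  → r_1 = 0.6182
beam 2: φ=90°, α=105°
  cosα=-0.2588 sinα=0.9659 | (3,1) | tMaxX 0.8887 tMaxY 0.1656 | tΔX 3.8637 tΔY 1.0353
    t=0.1656 [y] (3,2) — stop
  → r_2 = 0.1656
beam 3: φ=180°, α=195°
  cosα=-0.9659 sinα=-0.2588 | (3,1) | tMaxX 0.2381 tMaxY 3.2455 | tΔX 1.0353 tΔY 3.8637
    t=0.2381 [x] (2,1)
    t=1.2734 [x] (1,1)
    t=2.3087 [x] (0,1) — stop
  → r_3 = 2.3087
beam 4: φ=270°, α=285°
  cosα=0.2588 sinα=-0.9659 | (3,1) | tMaxX 2.9751 tMaxY 0.8696 | tΔX 3.8637 tΔY 1.0353
    t=0.8696 [y] (3,0) — stop
  → r_4 = 0.8696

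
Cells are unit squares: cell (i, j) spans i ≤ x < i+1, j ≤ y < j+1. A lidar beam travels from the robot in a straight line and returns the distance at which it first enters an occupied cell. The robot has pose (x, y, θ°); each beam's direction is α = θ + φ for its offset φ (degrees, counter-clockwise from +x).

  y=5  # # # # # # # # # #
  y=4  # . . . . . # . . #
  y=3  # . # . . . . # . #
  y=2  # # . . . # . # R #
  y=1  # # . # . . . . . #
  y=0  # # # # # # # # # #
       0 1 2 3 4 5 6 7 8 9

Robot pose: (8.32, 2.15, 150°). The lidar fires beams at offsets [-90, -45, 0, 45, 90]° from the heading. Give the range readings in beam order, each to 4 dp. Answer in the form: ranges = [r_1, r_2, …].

beam 1: φ=-90°, α=60°
  direction (0.5000, 0.8660); cell (8,2); t to first gridline: x 1.3600, y 0.9815 (then +2.0000 / +1.1547)
    (8,3) via y @ 0.9815
    (9,3) via x @ 1.3600  # hit
  → r_1 = 1.3600
beam 2: φ=-45°, α=105°
  direction (-0.2588, 0.9659); cell (8,2); t to first gridline: x 1.2364, y 0.8800 (then +3.8637 / +1.0353)
    (8,3) via y @ 0.8800
    (7,3) via x @ 1.2364  # hit
  → r_2 = 1.2364
beam 3: φ=0°, α=150°
  direction (-0.8660, 0.5000); cell (8,2); t to first gridline: x 0.3695, y 1.7000 (then +1.1547 / +2.0000)
    (7,2) via x @ 0.3695  # hit
  → r_3 = 0.3695
beam 4: φ=45°, α=195°
  direction (-0.9659, -0.2588); cell (8,2); t to first gridline: x 0.3313, y 0.5796 (then +1.0353 / +3.8637)
    (7,2) via x @ 0.3313  # hit
  → r_4 = 0.3313
beam 5: φ=90°, α=240°
  direction (-0.5000, -0.8660); cell (8,2); t to first gridline: x 0.6400, y 0.1732 (then +2.0000 / +1.1547)
    (8,1) via y @ 0.1732
    (7,1) via x @ 0.6400
    (7,0) via y @ 1.3279  # hit
  → r_5 = 1.3279

ranges = [1.3600, 1.2364, 0.3695, 0.3313, 1.3279]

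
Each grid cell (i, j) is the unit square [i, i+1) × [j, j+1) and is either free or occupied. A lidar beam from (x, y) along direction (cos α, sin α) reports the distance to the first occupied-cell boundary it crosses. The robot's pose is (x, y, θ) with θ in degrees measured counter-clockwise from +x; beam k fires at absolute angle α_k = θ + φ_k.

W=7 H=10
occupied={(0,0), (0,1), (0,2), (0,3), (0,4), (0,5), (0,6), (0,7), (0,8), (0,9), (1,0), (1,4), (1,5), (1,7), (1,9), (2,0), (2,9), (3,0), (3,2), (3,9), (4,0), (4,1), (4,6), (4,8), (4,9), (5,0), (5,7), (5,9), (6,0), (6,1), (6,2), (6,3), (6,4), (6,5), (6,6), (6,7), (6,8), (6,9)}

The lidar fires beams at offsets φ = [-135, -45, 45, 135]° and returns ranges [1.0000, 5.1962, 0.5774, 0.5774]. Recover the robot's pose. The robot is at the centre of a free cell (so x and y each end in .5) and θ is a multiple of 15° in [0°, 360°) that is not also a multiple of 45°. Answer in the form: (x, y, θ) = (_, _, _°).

Candidates: 32 free-cell centres × 16 headings = 512 poses. Raycast each; keep the one whose scan matches to 4 dp.
  (3.5, 6.5, 150°): beam 1 = 0.5176 ≠ 1.0000 ✗
  (3.5, 8.5, 165°): beam 1 = 0.5774 ≠ 1.0000 ✗
  (4.5, 7.5, 120°): beam 1 = 0.5176 ≠ 1.0000 ✗
  …
  (1.5, 1.5, 105°): r_1=1.0000, r_2=5.1962, r_3=0.5774, r_4=0.5774 — all match ✓
No second candidate reproduces the full scan.

(x, y, θ) = (1.5, 1.5, 105°)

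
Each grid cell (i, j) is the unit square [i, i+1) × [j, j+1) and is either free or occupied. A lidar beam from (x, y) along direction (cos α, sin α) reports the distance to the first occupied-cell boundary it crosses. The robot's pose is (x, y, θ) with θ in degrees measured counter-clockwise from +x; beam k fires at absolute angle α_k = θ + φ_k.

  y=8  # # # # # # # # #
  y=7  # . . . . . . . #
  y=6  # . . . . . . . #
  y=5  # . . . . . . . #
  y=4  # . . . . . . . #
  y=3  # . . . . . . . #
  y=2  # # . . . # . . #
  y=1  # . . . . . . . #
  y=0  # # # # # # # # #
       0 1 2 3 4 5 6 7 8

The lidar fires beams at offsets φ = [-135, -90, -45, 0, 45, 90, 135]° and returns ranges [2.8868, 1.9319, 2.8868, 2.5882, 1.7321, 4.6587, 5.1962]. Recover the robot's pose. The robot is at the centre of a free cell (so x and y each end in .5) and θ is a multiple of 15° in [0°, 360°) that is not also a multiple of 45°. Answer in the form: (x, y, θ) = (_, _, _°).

(x, y, θ) = (3.5, 3.5, 285°)

The pose lattice has 47·16 = 752 candidates. Test each by forward raycasting.
  (5.5, 1.5, 240°): beam 1 = 0.5176 ≠ 2.8868 ✗
  (4.5, 2.5, 15°): beam 1 = 1.7321 ≠ 2.8868 ✗
  (3.5, 4.5, 210°): beam 1 = 3.6235 ≠ 2.8868 ✗
  (2.5, 1.5, 240°): beam 1 = 5.7956 ≠ 2.8868 ✗
  …
  (3.5, 3.5, 285°): r_1=2.8868, r_2=1.9319, r_3=2.8868, r_4=2.5882, r_5=1.7321, r_6=4.6587, r_7=5.1962 — all match ✓
No second candidate reproduces the full scan.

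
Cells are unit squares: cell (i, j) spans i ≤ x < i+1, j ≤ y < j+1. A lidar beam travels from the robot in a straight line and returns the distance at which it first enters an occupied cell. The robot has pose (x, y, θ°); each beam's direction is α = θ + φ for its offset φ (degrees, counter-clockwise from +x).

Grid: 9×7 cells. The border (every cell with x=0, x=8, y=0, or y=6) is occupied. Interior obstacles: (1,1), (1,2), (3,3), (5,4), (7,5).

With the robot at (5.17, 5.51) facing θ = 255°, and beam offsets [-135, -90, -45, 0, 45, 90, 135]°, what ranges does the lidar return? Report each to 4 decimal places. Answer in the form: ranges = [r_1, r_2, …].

beam 1: φ=-135°, α=120°
  cosα=-0.5000 sinα=0.8660 | (5,5) | tMaxX 0.3400 tMaxY 0.5658 | tΔX 2.0000 tΔY 1.1547
    t=0.3400 [x] (4,5)
    t=0.5658 [y] (4,6) — stop
  → r_1 = 0.5658
beam 2: φ=-90°, α=165°
  cosα=-0.9659 sinα=0.2588 | (5,5) | tMaxX 0.1760 tMaxY 1.8932 | tΔX 1.0353 tΔY 3.8637
    t=0.1760 [x] (4,5)
    t=1.2113 [x] (3,5)
    t=1.8932 [y] (3,6) — stop
  → r_2 = 1.8932
beam 3: φ=-45°, α=210°
  cosα=-0.8660 sinα=-0.5000 | (5,5) | tMaxX 0.1963 tMaxY 1.0200 | tΔX 1.1547 tΔY 2.0000
    t=0.1963 [x] (4,5)
    t=1.0200 [y] (4,4)
    t=1.3510 [x] (3,4)
    t=2.5057 [x] (2,4)
    t=3.0200 [y] (2,3)
    t=3.6604 [x] (1,3)
    t=4.8151 [x] (0,3) — stop
  → r_3 = 4.8151
beam 4: φ=0°, α=255°
  cosα=-0.2588 sinα=-0.9659 | (5,5) | tMaxX 0.6568 tMaxY 0.5280 | tΔX 3.8637 tΔY 1.0353
    t=0.5280 [y] (5,4) — stop
  → r_4 = 0.5280
beam 5: φ=45°, α=300°
  cosα=0.5000 sinα=-0.8660 | (5,5) | tMaxX 1.6600 tMaxY 0.5889 | tΔX 2.0000 tΔY 1.1547
    t=0.5889 [y] (5,4) — stop
  → r_5 = 0.5889
beam 6: φ=90°, α=345°
  cosα=0.9659 sinα=-0.2588 | (5,5) | tMaxX 0.8593 tMaxY 1.9705 | tΔX 1.0353 tΔY 3.8637
    t=0.8593 [x] (6,5)
    t=1.8946 [x] (7,5) — stop
  → r_6 = 1.8946
beam 7: φ=135°, α=30°
  cosα=0.8660 sinα=0.5000 | (5,5) | tMaxX 0.9584 tMaxY 0.9800 | tΔX 1.1547 tΔY 2.0000
    t=0.9584 [x] (6,5)
    t=0.9800 [y] (6,6) — stop
  → r_7 = 0.9800

ranges = [0.5658, 1.8932, 4.8151, 0.5280, 0.5889, 1.8946, 0.9800]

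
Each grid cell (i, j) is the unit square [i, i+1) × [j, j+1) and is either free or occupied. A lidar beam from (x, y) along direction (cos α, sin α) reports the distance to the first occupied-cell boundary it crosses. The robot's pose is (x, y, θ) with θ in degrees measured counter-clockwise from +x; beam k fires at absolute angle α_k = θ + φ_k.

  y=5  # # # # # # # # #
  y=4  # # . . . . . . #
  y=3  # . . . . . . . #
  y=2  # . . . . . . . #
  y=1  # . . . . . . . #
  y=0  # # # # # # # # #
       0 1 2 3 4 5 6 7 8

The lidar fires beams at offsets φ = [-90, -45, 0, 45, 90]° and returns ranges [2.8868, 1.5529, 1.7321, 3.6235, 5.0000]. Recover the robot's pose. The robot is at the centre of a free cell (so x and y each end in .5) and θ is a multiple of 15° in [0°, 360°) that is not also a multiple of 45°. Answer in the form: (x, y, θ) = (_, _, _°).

(x, y, θ) = (5.5, 3.5, 120°)

Candidates: 27 free-cell centres × 16 headings = 432 poses. Raycast each; keep the one whose scan matches to 4 dp.
  (3.5, 2.5, 60°): beam 1 = 3.0000 ≠ 2.8868 ✗
  (7.5, 4.5, 165°): beam 1 = 0.5176 ≠ 2.8868 ✗
  (1.5, 2.5, 285°): beam 1 = 0.5176 ≠ 2.8868 ✗
  (4.5, 3.5, 345°): beam 1 = 2.5882 ≠ 2.8868 ✗
  …
  (5.5, 3.5, 120°): r_1=2.8868, r_2=1.5529, r_3=1.7321, r_4=3.6235, r_5=5.0000 — all match ✓
No second candidate reproduces the full scan.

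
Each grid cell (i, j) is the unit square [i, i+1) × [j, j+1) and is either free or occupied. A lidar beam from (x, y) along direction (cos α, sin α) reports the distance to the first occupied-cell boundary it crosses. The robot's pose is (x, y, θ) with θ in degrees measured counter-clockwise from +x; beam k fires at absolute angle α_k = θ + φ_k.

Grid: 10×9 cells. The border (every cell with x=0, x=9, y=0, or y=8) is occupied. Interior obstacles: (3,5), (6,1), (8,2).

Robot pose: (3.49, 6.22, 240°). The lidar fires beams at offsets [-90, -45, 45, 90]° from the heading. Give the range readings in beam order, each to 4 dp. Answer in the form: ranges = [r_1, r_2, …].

ranges = [2.8752, 2.5778, 0.2278, 0.4400]

beam 1: φ=-90°, α=150°
  cosα=-0.8660 sinα=0.5000 | (3,6) | tMaxX 0.5658 tMaxY 1.5600 | tΔX 1.1547 tΔY 2.0000
    t=0.5658 [x] (2,6)
    t=1.5600 [y] (2,7)
    t=1.7205 [x] (1,7)
    t=2.8752 [x] (0,7) — stop
  → r_1 = 2.8752
beam 2: φ=-45°, α=195°
  cosα=-0.9659 sinα=-0.2588 | (3,6) | tMaxX 0.5073 tMaxY 0.8500 | tΔX 1.0353 tΔY 3.8637
    t=0.5073 [x] (2,6)
    t=0.8500 [y] (2,5)
    t=1.5426 [x] (1,5)
    t=2.5778 [x] (0,5) — stop
  → r_2 = 2.5778
beam 3: φ=45°, α=285°
  cosα=0.2588 sinα=-0.9659 | (3,6) | tMaxX 1.9705 tMaxY 0.2278 | tΔX 3.8637 tΔY 1.0353
    t=0.2278 [y] (3,5) — stop
  → r_3 = 0.2278
beam 4: φ=90°, α=330°
  cosα=0.8660 sinα=-0.5000 | (3,6) | tMaxX 0.5889 tMaxY 0.4400 | tΔX 1.1547 tΔY 2.0000
    t=0.4400 [y] (3,5) — stop
  → r_4 = 0.4400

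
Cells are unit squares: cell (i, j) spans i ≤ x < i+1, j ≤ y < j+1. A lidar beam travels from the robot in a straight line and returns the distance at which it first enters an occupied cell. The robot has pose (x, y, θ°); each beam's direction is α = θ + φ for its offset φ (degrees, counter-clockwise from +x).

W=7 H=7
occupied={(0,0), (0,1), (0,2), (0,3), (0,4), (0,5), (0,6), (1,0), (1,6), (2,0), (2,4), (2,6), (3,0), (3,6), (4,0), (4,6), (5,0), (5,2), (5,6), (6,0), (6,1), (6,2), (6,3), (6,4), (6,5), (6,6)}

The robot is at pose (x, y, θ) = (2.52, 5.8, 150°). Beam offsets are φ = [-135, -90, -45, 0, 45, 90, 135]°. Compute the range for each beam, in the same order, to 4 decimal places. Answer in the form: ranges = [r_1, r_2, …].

ranges = [0.7727, 0.2309, 0.2071, 0.4000, 1.5736, 0.9238, 0.8282]

beam 1: φ=-135°, α=15°
  direction (0.9659, 0.2588); cell (2,5); t to first gridline: x 0.4969, y 0.7727 (then +1.0353 / +3.8637)
    (3,5) via x @ 0.4969
    (3,6) via y @ 0.7727  # hit
  → r_1 = 0.7727
beam 2: φ=-90°, α=60°
  direction (0.5000, 0.8660); cell (2,5); t to first gridline: x 0.9600, y 0.2309 (then +2.0000 / +1.1547)
    (2,6) via y @ 0.2309  # hit
  → r_2 = 0.2309
beam 3: φ=-45°, α=105°
  direction (-0.2588, 0.9659); cell (2,5); t to first gridline: x 2.0091, y 0.2071 (then +3.8637 / +1.0353)
    (2,6) via y @ 0.2071  # hit
  → r_3 = 0.2071
beam 4: φ=0°, α=150°
  direction (-0.8660, 0.5000); cell (2,5); t to first gridline: x 0.6004, y 0.4000 (then +1.1547 / +2.0000)
    (2,6) via y @ 0.4000  # hit
  → r_4 = 0.4000
beam 5: φ=45°, α=195°
  direction (-0.9659, -0.2588); cell (2,5); t to first gridline: x 0.5383, y 3.0910 (then +1.0353 / +3.8637)
    (1,5) via x @ 0.5383
    (0,5) via x @ 1.5736  # hit
  → r_5 = 1.5736
beam 6: φ=90°, α=240°
  direction (-0.5000, -0.8660); cell (2,5); t to first gridline: x 1.0400, y 0.9238 (then +2.0000 / +1.1547)
    (2,4) via y @ 0.9238  # hit
  → r_6 = 0.9238
beam 7: φ=135°, α=285°
  direction (0.2588, -0.9659); cell (2,5); t to first gridline: x 1.8546, y 0.8282 (then +3.8637 / +1.0353)
    (2,4) via y @ 0.8282  # hit
  → r_7 = 0.8282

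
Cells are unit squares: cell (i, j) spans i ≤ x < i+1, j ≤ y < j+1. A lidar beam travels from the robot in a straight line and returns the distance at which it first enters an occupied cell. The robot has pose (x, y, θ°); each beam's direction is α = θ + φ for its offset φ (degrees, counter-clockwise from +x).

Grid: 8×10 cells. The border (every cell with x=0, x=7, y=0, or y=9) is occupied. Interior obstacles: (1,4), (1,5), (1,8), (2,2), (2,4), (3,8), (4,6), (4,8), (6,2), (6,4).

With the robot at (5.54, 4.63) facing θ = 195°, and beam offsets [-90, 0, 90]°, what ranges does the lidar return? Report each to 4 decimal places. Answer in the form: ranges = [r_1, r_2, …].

beam 1: φ=-90°, α=105°
  d=(-0.2588,0.9659)  start (5,4)  tX=2.0864 tY=0.3831  stride 1/|dx|=3.8637 1/|dy|=1.0353
    cross y-line → (5,5), t=0.3831
    cross y-line → (5,6), t=1.4183
    cross x-line → (4,6), t=2.0864 (wall)
  → r_1 = 2.0864
beam 2: φ=0°, α=195°
  d=(-0.9659,-0.2588)  start (5,4)  tX=0.5590 tY=2.4341  stride 1/|dx|=1.0353 1/|dy|=3.8637
    cross x-line → (4,4), t=0.5590
    cross x-line → (3,4), t=1.5943
    cross y-line → (3,3), t=2.4341
    cross x-line → (2,3), t=2.6296
    cross x-line → (1,3), t=3.6649
    cross x-line → (0,3), t=4.7002 (wall)
  → r_2 = 4.7002
beam 3: φ=90°, α=285°
  d=(0.2588,-0.9659)  start (5,4)  tX=1.7773 tY=0.6522  stride 1/|dx|=3.8637 1/|dy|=1.0353
    cross y-line → (5,3), t=0.6522
    cross y-line → (5,2), t=1.6875
    cross x-line → (6,2), t=1.7773 (wall)
  → r_3 = 1.7773

ranges = [2.0864, 4.7002, 1.7773]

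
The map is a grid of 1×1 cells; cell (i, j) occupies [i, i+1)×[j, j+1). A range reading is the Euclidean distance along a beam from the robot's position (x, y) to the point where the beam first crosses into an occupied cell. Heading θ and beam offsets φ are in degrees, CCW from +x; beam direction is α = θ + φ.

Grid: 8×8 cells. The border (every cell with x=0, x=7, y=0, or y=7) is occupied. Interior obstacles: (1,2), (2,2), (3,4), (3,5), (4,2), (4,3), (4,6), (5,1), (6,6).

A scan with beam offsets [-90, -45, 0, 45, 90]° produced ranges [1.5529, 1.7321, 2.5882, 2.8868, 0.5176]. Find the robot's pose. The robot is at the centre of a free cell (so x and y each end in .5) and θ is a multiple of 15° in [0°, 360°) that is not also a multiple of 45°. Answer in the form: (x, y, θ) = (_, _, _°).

(x, y, θ) = (5.5, 3.5, 75°)

The pose lattice has 27·16 = 432 candidates. Test each by forward raycasting.
  (6.5, 5.5, 285°): beam 1 = 2.5882 ≠ 1.5529 ✗
  (3.5, 3.5, 195°): beam 1 = 0.5176 ≠ 1.5529 ✗
  (2.5, 5.5, 255°): beam 4 = 1.0000 ≠ 2.8868 ✗
  …
  (5.5, 3.5, 75°): r_1=1.5529, r_2=1.7321, r_3=2.5882, r_4=2.8868, r_5=0.5176 — all match ✓
No second candidate reproduces the full scan.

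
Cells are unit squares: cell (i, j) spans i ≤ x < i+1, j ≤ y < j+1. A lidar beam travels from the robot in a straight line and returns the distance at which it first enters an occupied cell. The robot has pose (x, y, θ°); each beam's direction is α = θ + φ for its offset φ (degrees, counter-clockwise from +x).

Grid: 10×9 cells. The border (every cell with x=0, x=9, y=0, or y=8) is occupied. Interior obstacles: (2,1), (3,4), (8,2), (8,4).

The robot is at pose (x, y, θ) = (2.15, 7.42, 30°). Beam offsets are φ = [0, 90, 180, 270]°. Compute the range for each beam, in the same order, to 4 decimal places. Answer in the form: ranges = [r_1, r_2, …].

ranges = [1.1600, 0.6697, 1.3279, 2.7944]

beam 1: φ=0°, α=30°
  dir = (cos 30°, sin 30°) = (0.8660, 0.5000); from cell (2,7)
  next x-line at t=0.9815, next y-line at t=1.1600; Δt_x=1.1547, Δt_y=2.0000
    x: enter (3,7) at t=0.9815
    y: enter (3,8) at t=1.1600 ← occupied
  → r_1 = 1.1600
beam 2: φ=90°, α=120°
  dir = (cos 120°, sin 120°) = (-0.5000, 0.8660); from cell (2,7)
  next x-line at t=0.3000, next y-line at t=0.6697; Δt_x=2.0000, Δt_y=1.1547
    x: enter (1,7) at t=0.3000
    y: enter (1,8) at t=0.6697 ← occupied
  → r_2 = 0.6697
beam 3: φ=180°, α=210°
  dir = (cos 210°, sin 210°) = (-0.8660, -0.5000); from cell (2,7)
  next x-line at t=0.1732, next y-line at t=0.8400; Δt_x=1.1547, Δt_y=2.0000
    x: enter (1,7) at t=0.1732
    y: enter (1,6) at t=0.8400
    x: enter (0,6) at t=1.3279 ← occupied
  → r_3 = 1.3279
beam 4: φ=270°, α=300°
  dir = (cos 300°, sin 300°) = (0.5000, -0.8660); from cell (2,7)
  next x-line at t=1.7000, next y-line at t=0.4850; Δt_x=2.0000, Δt_y=1.1547
    y: enter (2,6) at t=0.4850
    y: enter (2,5) at t=1.6397
    x: enter (3,5) at t=1.7000
    y: enter (3,4) at t=2.7944 ← occupied
  → r_4 = 2.7944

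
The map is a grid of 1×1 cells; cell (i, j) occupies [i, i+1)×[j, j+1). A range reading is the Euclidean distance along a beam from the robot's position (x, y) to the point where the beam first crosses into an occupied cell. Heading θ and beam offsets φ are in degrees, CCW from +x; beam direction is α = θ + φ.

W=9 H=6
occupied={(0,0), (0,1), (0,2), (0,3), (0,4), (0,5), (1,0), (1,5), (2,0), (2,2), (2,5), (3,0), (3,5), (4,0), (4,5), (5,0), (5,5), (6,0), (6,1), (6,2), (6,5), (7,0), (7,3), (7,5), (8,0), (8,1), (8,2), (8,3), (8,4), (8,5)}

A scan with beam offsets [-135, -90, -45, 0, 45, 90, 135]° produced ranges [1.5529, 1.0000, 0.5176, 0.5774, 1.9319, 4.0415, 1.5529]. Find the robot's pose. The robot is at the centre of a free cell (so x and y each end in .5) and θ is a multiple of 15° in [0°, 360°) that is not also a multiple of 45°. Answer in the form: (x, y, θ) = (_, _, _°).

(x, y, θ) = (6.5, 4.5, 120°)

Enumerate (i+0.5, j+0.5, θ) over the 24 free cells and 16 admissible headings. For each, cast all 7 beams and compare to the given ranges.
  (4.5, 1.5, 285°): beam 1 = 1.7321 ≠ 1.5529 ✗
  (5.5, 3.5, 285°): beam 1 = 3.0000 ≠ 1.5529 ✗
  (3.5, 4.5, 255°): beam 1 = 0.5774 ≠ 1.5529 ✗
  …
  (6.5, 4.5, 120°): r_1=1.5529, r_2=1.0000, r_3=0.5176, r_4=0.5774, r_5=1.9319, r_6=4.0415, r_7=1.5529 — all match ✓
No second candidate reproduces the full scan.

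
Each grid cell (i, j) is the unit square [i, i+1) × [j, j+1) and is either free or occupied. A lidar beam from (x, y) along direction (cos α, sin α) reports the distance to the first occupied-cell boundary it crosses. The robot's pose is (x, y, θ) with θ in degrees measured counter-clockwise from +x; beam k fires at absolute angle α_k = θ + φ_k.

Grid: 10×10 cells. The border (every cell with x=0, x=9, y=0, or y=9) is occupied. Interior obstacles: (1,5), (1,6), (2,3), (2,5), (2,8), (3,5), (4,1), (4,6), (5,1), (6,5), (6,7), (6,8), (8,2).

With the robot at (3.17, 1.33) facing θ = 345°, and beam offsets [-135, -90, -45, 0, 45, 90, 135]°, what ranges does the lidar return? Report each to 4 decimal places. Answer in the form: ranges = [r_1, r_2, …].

beam 1: φ=-135°, α=210°
  direction (-0.8660, -0.5000); cell (3,1); t to first gridline: x 0.1963, y 0.6600 (then +1.1547 / +2.0000)
    (2,1) via x @ 0.1963
    (2,0) via y @ 0.6600  # hit
  → r_1 = 0.6600
beam 2: φ=-90°, α=255°
  direction (-0.2588, -0.9659); cell (3,1); t to first gridline: x 0.6568, y 0.3416 (then +3.8637 / +1.0353)
    (3,0) via y @ 0.3416  # hit
  → r_2 = 0.3416
beam 3: φ=-45°, α=300°
  direction (0.5000, -0.8660); cell (3,1); t to first gridline: x 1.6600, y 0.3811 (then +2.0000 / +1.1547)
    (3,0) via y @ 0.3811  # hit
  → r_3 = 0.3811
beam 4: φ=0°, α=345°
  direction (0.9659, -0.2588); cell (3,1); t to first gridline: x 0.8593, y 1.2750 (then +1.0353 / +3.8637)
    (4,1) via x @ 0.8593  # hit
  → r_4 = 0.8593
beam 5: φ=45°, α=30°
  direction (0.8660, 0.5000); cell (3,1); t to first gridline: x 0.9584, y 1.3400 (then +1.1547 / +2.0000)
    (4,1) via x @ 0.9584  # hit
  → r_5 = 0.9584
beam 6: φ=90°, α=75°
  direction (0.2588, 0.9659); cell (3,1); t to first gridline: x 3.2069, y 0.6936 (then +3.8637 / +1.0353)
    (3,2) via y @ 0.6936
    (3,3) via y @ 1.7289
    (3,4) via y @ 2.7642
    (4,4) via x @ 3.2069
    (4,5) via y @ 3.7995
    (4,6) via y @ 4.8347  # hit
  → r_6 = 4.8347
beam 7: φ=135°, α=120°
  direction (-0.5000, 0.8660); cell (3,1); t to first gridline: x 0.3400, y 0.7736 (then +2.0000 / +1.1547)
    (2,1) via x @ 0.3400
    (2,2) via y @ 0.7736
    (2,3) via y @ 1.9283  # hit
  → r_7 = 1.9283

ranges = [0.6600, 0.3416, 0.3811, 0.8593, 0.9584, 4.8347, 1.9283]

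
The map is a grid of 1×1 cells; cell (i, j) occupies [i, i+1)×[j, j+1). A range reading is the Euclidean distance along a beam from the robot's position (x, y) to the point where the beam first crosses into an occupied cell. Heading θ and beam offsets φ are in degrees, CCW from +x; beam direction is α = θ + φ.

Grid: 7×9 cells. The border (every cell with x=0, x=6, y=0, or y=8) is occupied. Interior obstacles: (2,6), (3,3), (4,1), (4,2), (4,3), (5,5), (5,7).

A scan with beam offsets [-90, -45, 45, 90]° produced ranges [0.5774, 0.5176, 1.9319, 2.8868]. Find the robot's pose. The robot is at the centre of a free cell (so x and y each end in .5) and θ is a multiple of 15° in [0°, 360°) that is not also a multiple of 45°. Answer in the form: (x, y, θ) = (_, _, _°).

Candidates: 28 free-cell centres × 16 headings = 448 poses. Raycast each; keep the one whose scan matches to 4 dp.
  (1.5, 6.5, 330°): beam 1 = 1.0000 ≠ 0.5774 ✗
  (5.5, 6.5, 300°): beam 1 = 5.1962 ≠ 0.5774 ✗
  (5.5, 4.5, 30°): beam 1 = 1.0000 ≠ 0.5774 ✗
  (2.5, 2.5, 15°): beam 1 = 1.5529 ≠ 0.5774 ✗
  (1.5, 5.5, 345°): beam 1 = 1.9319 ≠ 0.5774 ✗
  …
  (1.5, 1.5, 300°): r_1=0.5774, r_2=0.5176, r_3=1.9319, r_4=2.8868 — all match ✓
No second candidate reproduces the full scan.

(x, y, θ) = (1.5, 1.5, 300°)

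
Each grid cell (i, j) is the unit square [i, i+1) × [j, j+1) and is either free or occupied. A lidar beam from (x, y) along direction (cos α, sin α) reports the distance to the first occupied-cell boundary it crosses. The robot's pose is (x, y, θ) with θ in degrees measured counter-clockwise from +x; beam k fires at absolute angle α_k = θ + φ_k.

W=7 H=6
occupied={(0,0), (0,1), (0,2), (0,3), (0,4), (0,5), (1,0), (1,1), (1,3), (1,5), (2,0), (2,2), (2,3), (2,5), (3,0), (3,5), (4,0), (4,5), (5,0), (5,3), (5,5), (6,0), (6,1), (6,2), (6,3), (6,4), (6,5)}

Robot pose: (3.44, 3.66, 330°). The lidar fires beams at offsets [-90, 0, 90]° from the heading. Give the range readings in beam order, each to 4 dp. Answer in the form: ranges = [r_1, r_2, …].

ranges = [0.8800, 2.9560, 1.5473]

beam 1: φ=-90°, α=240°
  d=(-0.5000,-0.8660)  start (3,3)  tX=0.8800 tY=0.7621  stride 1/|dx|=2.0000 1/|dy|=1.1547
    cross y-line → (3,2), t=0.7621
    cross x-line → (2,2), t=0.8800 (wall)
  → r_1 = 0.8800
beam 2: φ=0°, α=330°
  d=(0.8660,-0.5000)  start (3,3)  tX=0.6466 tY=1.3200  stride 1/|dx|=1.1547 1/|dy|=2.0000
    cross x-line → (4,3), t=0.6466
    cross y-line → (4,2), t=1.3200
    cross x-line → (5,2), t=1.8013
    cross x-line → (6,2), t=2.9560 (wall)
  → r_2 = 2.9560
beam 3: φ=90°, α=60°
  d=(0.5000,0.8660)  start (3,3)  tX=1.1200 tY=0.3926  stride 1/|dx|=2.0000 1/|dy|=1.1547
    cross y-line → (3,4), t=0.3926
    cross x-line → (4,4), t=1.1200
    cross y-line → (4,5), t=1.5473 (wall)
  → r_3 = 1.5473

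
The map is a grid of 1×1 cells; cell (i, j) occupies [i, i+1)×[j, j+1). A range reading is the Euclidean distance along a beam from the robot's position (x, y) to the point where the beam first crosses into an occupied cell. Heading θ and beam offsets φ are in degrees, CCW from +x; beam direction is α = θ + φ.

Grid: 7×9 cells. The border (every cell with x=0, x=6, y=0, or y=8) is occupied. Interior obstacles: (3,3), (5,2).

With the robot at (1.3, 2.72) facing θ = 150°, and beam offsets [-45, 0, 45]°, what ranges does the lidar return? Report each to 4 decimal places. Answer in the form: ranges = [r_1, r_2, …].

beam 1: φ=-45°, α=105°
  cosα=-0.2588 sinα=0.9659 | (1,2) | tMaxX 1.1591 tMaxY 0.2899 | tΔX 3.8637 tΔY 1.0353
    t=0.2899 [y] (1,3)
    t=1.1591 [x] (0,3) — stop
  → r_1 = 1.1591
beam 2: φ=0°, α=150°
  cosα=-0.8660 sinα=0.5000 | (1,2) | tMaxX 0.3464 tMaxY 0.5600 | tΔX 1.1547 tΔY 2.0000
    t=0.3464 [x] (0,2) — stop
  → r_2 = 0.3464
beam 3: φ=45°, α=195°
  cosα=-0.9659 sinα=-0.2588 | (1,2) | tMaxX 0.3106 tMaxY 2.7819 | tΔX 1.0353 tΔY 3.8637
    t=0.3106 [x] (0,2) — stop
  → r_3 = 0.3106

ranges = [1.1591, 0.3464, 0.3106]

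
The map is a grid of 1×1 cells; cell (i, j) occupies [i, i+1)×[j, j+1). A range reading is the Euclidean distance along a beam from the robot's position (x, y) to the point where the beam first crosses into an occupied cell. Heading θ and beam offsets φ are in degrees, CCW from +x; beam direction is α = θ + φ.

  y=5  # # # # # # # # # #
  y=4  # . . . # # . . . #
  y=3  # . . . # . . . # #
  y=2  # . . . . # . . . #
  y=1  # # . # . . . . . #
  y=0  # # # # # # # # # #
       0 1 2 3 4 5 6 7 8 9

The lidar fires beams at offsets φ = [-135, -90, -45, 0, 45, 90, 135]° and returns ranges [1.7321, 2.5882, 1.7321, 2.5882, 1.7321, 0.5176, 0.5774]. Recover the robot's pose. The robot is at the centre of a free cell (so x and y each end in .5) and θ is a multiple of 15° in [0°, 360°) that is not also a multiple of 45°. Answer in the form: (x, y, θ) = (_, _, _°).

Candidates: 25 free-cell centres × 16 headings = 400 poses. Raycast each; keep the one whose scan matches to 4 dp.
  (1.5, 2.5, 30°): beam 1 = 0.5176 ≠ 1.7321 ✗
  (7.5, 2.5, 75°): beam 2 = 1.5529 ≠ 2.5882 ✗
  (7.5, 1.5, 300°): beam 1 = 1.9319 ≠ 1.7321 ✗
  …
  (6.5, 2.5, 75°): r_1=1.7321, r_2=2.5882, r_3=1.7321, r_4=2.5882, r_5=1.7321, r_6=0.5176, r_7=0.5774 — all match ✓
Only this pose fits every beam.

(x, y, θ) = (6.5, 2.5, 75°)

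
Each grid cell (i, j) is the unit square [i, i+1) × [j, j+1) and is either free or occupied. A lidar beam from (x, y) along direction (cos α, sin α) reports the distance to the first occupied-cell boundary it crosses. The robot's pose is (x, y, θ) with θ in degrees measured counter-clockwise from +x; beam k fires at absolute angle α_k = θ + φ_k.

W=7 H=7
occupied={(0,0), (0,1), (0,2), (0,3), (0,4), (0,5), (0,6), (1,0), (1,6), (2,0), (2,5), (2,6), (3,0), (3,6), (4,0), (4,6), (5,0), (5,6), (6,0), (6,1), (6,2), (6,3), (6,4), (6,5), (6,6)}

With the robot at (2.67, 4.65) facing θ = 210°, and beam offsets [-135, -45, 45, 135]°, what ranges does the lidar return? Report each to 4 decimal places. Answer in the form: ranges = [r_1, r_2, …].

ranges = [0.3623, 1.7289, 3.7788, 3.4475]

beam 1: φ=-135°, α=75°
  direction (0.2588, 0.9659); cell (2,4); t to first gridline: x 1.2750, y 0.3623 (then +3.8637 / +1.0353)
    (2,5) via y @ 0.3623  # hit
  → r_1 = 0.3623
beam 2: φ=-45°, α=165°
  direction (-0.9659, 0.2588); cell (2,4); t to first gridline: x 0.6936, y 1.3523 (then +1.0353 / +3.8637)
    (1,4) via x @ 0.6936
    (1,5) via y @ 1.3523
    (0,5) via x @ 1.7289  # hit
  → r_2 = 1.7289
beam 3: φ=45°, α=255°
  direction (-0.2588, -0.9659); cell (2,4); t to first gridline: x 2.5887, y 0.6729 (then +3.8637 / +1.0353)
    (2,3) via y @ 0.6729
    (2,2) via y @ 1.7082
    (1,2) via x @ 2.5887
    (1,1) via y @ 2.7435
    (1,0) via y @ 3.7788  # hit
  → r_3 = 3.7788
beam 4: φ=135°, α=345°
  direction (0.9659, -0.2588); cell (2,4); t to first gridline: x 0.3416, y 2.5114 (then +1.0353 / +3.8637)
    (3,4) via x @ 0.3416
    (4,4) via x @ 1.3769
    (5,4) via x @ 2.4122
    (5,3) via y @ 2.5114
    (6,3) via x @ 3.4475  # hit
  → r_4 = 3.4475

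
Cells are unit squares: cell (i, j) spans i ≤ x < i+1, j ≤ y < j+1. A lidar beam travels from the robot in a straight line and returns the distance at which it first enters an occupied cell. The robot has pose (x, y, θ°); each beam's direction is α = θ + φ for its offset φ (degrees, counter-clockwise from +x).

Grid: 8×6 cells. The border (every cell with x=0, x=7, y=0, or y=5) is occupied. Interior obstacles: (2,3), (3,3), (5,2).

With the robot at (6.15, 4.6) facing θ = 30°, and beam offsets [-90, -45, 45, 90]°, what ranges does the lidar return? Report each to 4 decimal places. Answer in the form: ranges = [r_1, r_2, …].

ranges = [1.7000, 0.8800, 0.4141, 0.4619]

beam 1: φ=-90°, α=300°
  d=(0.5000,-0.8660)  start (6,4)  tX=1.7000 tY=0.6928  stride 1/|dx|=2.0000 1/|dy|=1.1547
    cross y-line → (6,3), t=0.6928
    cross x-line → (7,3), t=1.7000 (wall)
  → r_1 = 1.7000
beam 2: φ=-45°, α=345°
  d=(0.9659,-0.2588)  start (6,4)  tX=0.8800 tY=2.3182  stride 1/|dx|=1.0353 1/|dy|=3.8637
    cross x-line → (7,4), t=0.8800 (wall)
  → r_2 = 0.8800
beam 3: φ=45°, α=75°
  d=(0.2588,0.9659)  start (6,4)  tX=3.2841 tY=0.4141  stride 1/|dx|=3.8637 1/|dy|=1.0353
    cross y-line → (6,5), t=0.4141 (wall)
  → r_3 = 0.4141
beam 4: φ=90°, α=120°
  d=(-0.5000,0.8660)  start (6,4)  tX=0.3000 tY=0.4619  stride 1/|dx|=2.0000 1/|dy|=1.1547
    cross x-line → (5,4), t=0.3000
    cross y-line → (5,5), t=0.4619 (wall)
  → r_4 = 0.4619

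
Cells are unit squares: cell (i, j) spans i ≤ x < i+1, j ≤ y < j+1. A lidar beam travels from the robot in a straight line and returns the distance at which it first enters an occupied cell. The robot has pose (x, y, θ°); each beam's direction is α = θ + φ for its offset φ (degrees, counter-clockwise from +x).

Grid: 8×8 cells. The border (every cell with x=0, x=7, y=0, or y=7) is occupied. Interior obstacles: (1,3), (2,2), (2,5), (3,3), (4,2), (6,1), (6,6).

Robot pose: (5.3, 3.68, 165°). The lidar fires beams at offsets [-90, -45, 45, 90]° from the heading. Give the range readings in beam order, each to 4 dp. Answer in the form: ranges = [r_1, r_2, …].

beam 1: φ=-90°, α=75°
  dir = (cos 75°, sin 75°) = (0.2588, 0.9659); from cell (5,3)
  next x-line at t=2.7046, next y-line at t=0.3313; Δt_x=3.8637, Δt_y=1.0353
    y: enter (5,4) at t=0.3313
    y: enter (5,5) at t=1.3666
    y: enter (5,6) at t=2.4018
    x: enter (6,6) at t=2.7046 ← occupied
  → r_1 = 2.7046
beam 2: φ=-45°, α=120°
  dir = (cos 120°, sin 120°) = (-0.5000, 0.8660); from cell (5,3)
  next x-line at t=0.6000, next y-line at t=0.3695; Δt_x=2.0000, Δt_y=1.1547
    y: enter (5,4) at t=0.3695
    x: enter (4,4) at t=0.6000
    y: enter (4,5) at t=1.5242
    x: enter (3,5) at t=2.6000
    y: enter (3,6) at t=2.6789
    y: enter (3,7) at t=3.8336 ← occupied
  → r_2 = 3.8336
beam 3: φ=45°, α=210°
  dir = (cos 210°, sin 210°) = (-0.8660, -0.5000); from cell (5,3)
  next x-line at t=0.3464, next y-line at t=1.3600; Δt_x=1.1547, Δt_y=2.0000
    x: enter (4,3) at t=0.3464
    y: enter (4,2) at t=1.3600 ← occupied
  → r_3 = 1.3600
beam 4: φ=90°, α=255°
  dir = (cos 255°, sin 255°) = (-0.2588, -0.9659); from cell (5,3)
  next x-line at t=1.1591, next y-line at t=0.7040; Δt_x=3.8637, Δt_y=1.0353
    y: enter (5,2) at t=0.7040
    x: enter (4,2) at t=1.1591 ← occupied
  → r_4 = 1.1591

ranges = [2.7046, 3.8336, 1.3600, 1.1591]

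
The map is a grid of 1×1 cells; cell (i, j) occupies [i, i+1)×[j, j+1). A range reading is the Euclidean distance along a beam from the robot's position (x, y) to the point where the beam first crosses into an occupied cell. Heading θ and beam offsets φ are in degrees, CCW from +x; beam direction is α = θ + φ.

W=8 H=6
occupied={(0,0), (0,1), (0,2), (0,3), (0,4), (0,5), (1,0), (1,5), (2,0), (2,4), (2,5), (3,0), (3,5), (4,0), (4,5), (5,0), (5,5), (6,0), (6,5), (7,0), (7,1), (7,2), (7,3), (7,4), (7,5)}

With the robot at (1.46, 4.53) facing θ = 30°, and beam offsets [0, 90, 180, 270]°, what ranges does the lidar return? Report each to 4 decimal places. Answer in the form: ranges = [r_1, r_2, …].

ranges = [0.6235, 0.5427, 0.5312, 4.0761]

beam 1: φ=0°, α=30°
  d=(0.8660,0.5000)  start (1,4)  tX=0.6235 tY=0.9400  stride 1/|dx|=1.1547 1/|dy|=2.0000
    cross x-line → (2,4), t=0.6235 (wall)
  → r_1 = 0.6235
beam 2: φ=90°, α=120°
  d=(-0.5000,0.8660)  start (1,4)  tX=0.9200 tY=0.5427  stride 1/|dx|=2.0000 1/|dy|=1.1547
    cross y-line → (1,5), t=0.5427 (wall)
  → r_2 = 0.5427
beam 3: φ=180°, α=210°
  d=(-0.8660,-0.5000)  start (1,4)  tX=0.5312 tY=1.0600  stride 1/|dx|=1.1547 1/|dy|=2.0000
    cross x-line → (0,4), t=0.5312 (wall)
  → r_3 = 0.5312
beam 4: φ=270°, α=300°
  d=(0.5000,-0.8660)  start (1,4)  tX=1.0800 tY=0.6120  stride 1/|dx|=2.0000 1/|dy|=1.1547
    cross y-line → (1,3), t=0.6120
    cross x-line → (2,3), t=1.0800
    cross y-line → (2,2), t=1.7667
    cross y-line → (2,1), t=2.9214
    cross x-line → (3,1), t=3.0800
    cross y-line → (3,0), t=4.0761 (wall)
  → r_4 = 4.0761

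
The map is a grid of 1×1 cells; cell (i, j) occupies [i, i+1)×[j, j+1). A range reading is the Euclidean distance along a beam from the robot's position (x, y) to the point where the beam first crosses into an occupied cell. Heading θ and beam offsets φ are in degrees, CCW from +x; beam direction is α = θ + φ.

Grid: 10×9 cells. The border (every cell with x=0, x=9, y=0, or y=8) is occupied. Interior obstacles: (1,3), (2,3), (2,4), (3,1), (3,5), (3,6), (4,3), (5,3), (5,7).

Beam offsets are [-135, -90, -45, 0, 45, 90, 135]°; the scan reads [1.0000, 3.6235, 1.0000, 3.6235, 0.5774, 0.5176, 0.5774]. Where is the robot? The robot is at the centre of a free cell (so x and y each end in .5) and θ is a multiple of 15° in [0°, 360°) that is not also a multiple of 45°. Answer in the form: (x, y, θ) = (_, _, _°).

The pose lattice has 47·16 = 752 candidates. Test each by forward raycasting.
  (4.5, 1.5, 75°): beam 1 = 0.5774 ≠ 1.0000 ✗
  (8.5, 1.5, 345°): beam 2 = 0.5176 ≠ 3.6235 ✗
  (7.5, 3.5, 30°): beam 1 = 2.5882 ≠ 1.0000 ✗
  (1.5, 5.5, 15°): beam 2 = 1.5529 ≠ 3.6235 ✗
  …
  (4.5, 7.5, 285°): r_1=1.0000, r_2=3.6235, r_3=1.0000, r_4=3.6235, r_5=0.5774, r_6=0.5176, r_7=0.5774 — all match ✓
No second candidate reproduces the full scan.

(x, y, θ) = (4.5, 7.5, 285°)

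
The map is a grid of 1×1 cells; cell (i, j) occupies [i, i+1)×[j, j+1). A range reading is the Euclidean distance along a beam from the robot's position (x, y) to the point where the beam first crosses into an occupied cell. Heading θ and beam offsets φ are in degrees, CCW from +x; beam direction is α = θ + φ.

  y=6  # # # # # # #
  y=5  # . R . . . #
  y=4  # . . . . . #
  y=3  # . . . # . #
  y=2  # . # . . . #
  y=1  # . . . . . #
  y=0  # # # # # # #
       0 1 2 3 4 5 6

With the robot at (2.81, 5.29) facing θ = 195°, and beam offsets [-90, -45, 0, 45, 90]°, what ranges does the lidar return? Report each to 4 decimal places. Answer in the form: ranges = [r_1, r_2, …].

ranges = [0.7350, 1.4200, 1.8738, 3.6200, 4.4413]

beam 1: φ=-90°, α=105°
  direction (-0.2588, 0.9659); cell (2,5); t to first gridline: x 3.1296, y 0.7350 (then +3.8637 / +1.0353)
    (2,6) via y @ 0.7350  # hit
  → r_1 = 0.7350
beam 2: φ=-45°, α=150°
  direction (-0.8660, 0.5000); cell (2,5); t to first gridline: x 0.9353, y 1.4200 (then +1.1547 / +2.0000)
    (1,5) via x @ 0.9353
    (1,6) via y @ 1.4200  # hit
  → r_2 = 1.4200
beam 3: φ=0°, α=195°
  direction (-0.9659, -0.2588); cell (2,5); t to first gridline: x 0.8386, y 1.1205 (then +1.0353 / +3.8637)
    (1,5) via x @ 0.8386
    (1,4) via y @ 1.1205
    (0,4) via x @ 1.8738  # hit
  → r_3 = 1.8738
beam 4: φ=45°, α=240°
  direction (-0.5000, -0.8660); cell (2,5); t to first gridline: x 1.6200, y 0.3349 (then +2.0000 / +1.1547)
    (2,4) via y @ 0.3349
    (2,3) via y @ 1.4896
    (1,3) via x @ 1.6200
    (1,2) via y @ 2.6443
    (0,2) via x @ 3.6200  # hit
  → r_4 = 3.6200
beam 5: φ=90°, α=285°
  direction (0.2588, -0.9659); cell (2,5); t to first gridline: x 0.7341, y 0.3002 (then +3.8637 / +1.0353)
    (2,4) via y @ 0.3002
    (3,4) via x @ 0.7341
    (3,3) via y @ 1.3355
    (3,2) via y @ 2.3708
    (3,1) via y @ 3.4061
    (3,0) via y @ 4.4413  # hit
  → r_5 = 4.4413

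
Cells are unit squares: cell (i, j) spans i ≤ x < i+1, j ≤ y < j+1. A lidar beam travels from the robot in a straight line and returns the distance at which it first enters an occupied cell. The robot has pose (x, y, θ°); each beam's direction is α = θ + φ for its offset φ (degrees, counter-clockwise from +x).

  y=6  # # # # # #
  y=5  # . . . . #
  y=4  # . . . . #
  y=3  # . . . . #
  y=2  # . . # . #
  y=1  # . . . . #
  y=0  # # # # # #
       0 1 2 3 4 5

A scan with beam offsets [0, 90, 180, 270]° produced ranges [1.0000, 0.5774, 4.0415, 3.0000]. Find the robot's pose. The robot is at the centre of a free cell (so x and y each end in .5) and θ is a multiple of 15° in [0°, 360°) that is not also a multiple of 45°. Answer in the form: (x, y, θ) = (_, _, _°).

(x, y, θ) = (1.5, 4.5, 120°)

The pose lattice has 19·16 = 304 candidates. Test each by forward raycasting.
  (2.5, 5.5, 15°): beam 1 = 1.9319 ≠ 1.0000 ✗
  (2.5, 3.5, 165°): beam 1 = 1.5529 ≠ 1.0000 ✗
  (1.5, 1.5, 330°): beam 2 = 5.1962 ≠ 0.5774 ✗
  …
  (1.5, 4.5, 120°): r_1=1.0000, r_2=0.5774, r_3=4.0415, r_4=3.0000 — all match ✓
Unique over the lattice → pose = (1.5, 4.5, 120°).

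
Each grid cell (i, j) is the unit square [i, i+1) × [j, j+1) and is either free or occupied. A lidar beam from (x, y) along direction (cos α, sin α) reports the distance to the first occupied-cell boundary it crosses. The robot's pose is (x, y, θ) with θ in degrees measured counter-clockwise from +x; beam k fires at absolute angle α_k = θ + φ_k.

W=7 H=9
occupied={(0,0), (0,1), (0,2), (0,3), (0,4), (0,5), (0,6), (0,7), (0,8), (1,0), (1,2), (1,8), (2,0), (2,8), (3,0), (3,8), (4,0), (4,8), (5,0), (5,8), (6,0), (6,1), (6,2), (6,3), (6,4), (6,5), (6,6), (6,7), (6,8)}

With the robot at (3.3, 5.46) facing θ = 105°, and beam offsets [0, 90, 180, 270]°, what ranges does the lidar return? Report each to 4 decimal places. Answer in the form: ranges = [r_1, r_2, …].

ranges = [2.6296, 2.3811, 4.6173, 2.7952]

beam 1: φ=0°, α=105°
  dir = (cos 105°, sin 105°) = (-0.2588, 0.9659); from cell (3,5)
  next x-line at t=1.1591, next y-line at t=0.5590; Δt_x=3.8637, Δt_y=1.0353
    y: enter (3,6) at t=0.5590
    x: enter (2,6) at t=1.1591
    y: enter (2,7) at t=1.5943
    y: enter (2,8) at t=2.6296 ← occupied
  → r_1 = 2.6296
beam 2: φ=90°, α=195°
  dir = (cos 195°, sin 195°) = (-0.9659, -0.2588); from cell (3,5)
  next x-line at t=0.3106, next y-line at t=1.7773; Δt_x=1.0353, Δt_y=3.8637
    x: enter (2,5) at t=0.3106
    x: enter (1,5) at t=1.3459
    y: enter (1,4) at t=1.7773
    x: enter (0,4) at t=2.3811 ← occupied
  → r_2 = 2.3811
beam 3: φ=180°, α=285°
  dir = (cos 285°, sin 285°) = (0.2588, -0.9659); from cell (3,5)
  next x-line at t=2.7046, next y-line at t=0.4762; Δt_x=3.8637, Δt_y=1.0353
    y: enter (3,4) at t=0.4762
    y: enter (3,3) at t=1.5115
    y: enter (3,2) at t=2.5468
    x: enter (4,2) at t=2.7046
    y: enter (4,1) at t=3.5821
    y: enter (4,0) at t=4.6173 ← occupied
  → r_3 = 4.6173
beam 4: φ=270°, α=15°
  dir = (cos 15°, sin 15°) = (0.9659, 0.2588); from cell (3,5)
  next x-line at t=0.7247, next y-line at t=2.0864; Δt_x=1.0353, Δt_y=3.8637
    x: enter (4,5) at t=0.7247
    x: enter (5,5) at t=1.7600
    y: enter (5,6) at t=2.0864
    x: enter (6,6) at t=2.7952 ← occupied
  → r_4 = 2.7952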